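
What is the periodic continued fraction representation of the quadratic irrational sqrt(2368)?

[48; (1, 1, 1, 23, 1, 1, 1, 96)]

Write x_i = (sqrt(2368) + m_i)/d_i with (m_0, d_0) = (0, 1). a_0 = floor(sqrt(2368)) = 48, since 48^2 = 2304 <= 2368 < 2401 = 49^2.
Iterate m_{i+1} = d_i*a_i - m_i, d_{i+1} = (2368 - m_{i+1}^2)/d_i, a_{i+1} = floor((a_0 + m_{i+1})/d_{i+1}):
  m_1 = 1*48 - 0 = 48, d_1 = (2368 - 48^2)/1 = 64/1 = 64, a_1 = floor((48 + 48)/64) = 1.
  m_2 = 64*1 - 48 = 16, d_2 = (2368 - 16^2)/64 = 2112/64 = 33, a_2 = floor((48 + 16)/33) = 1.
  m_3 = 33*1 - 16 = 17, d_3 = (2368 - 17^2)/33 = 2079/33 = 63, a_3 = floor((48 + 17)/63) = 1.
  m_4 = 63*1 - 17 = 46, d_4 = (2368 - 46^2)/63 = 252/63 = 4, a_4 = floor((48 + 46)/4) = 23.
  m_5 = 4*23 - 46 = 46, d_5 = (2368 - 46^2)/4 = 252/4 = 63, a_5 = floor((48 + 46)/63) = 1.
  m_6 = 63*1 - 46 = 17, d_6 = (2368 - 17^2)/63 = 2079/63 = 33, a_6 = floor((48 + 17)/33) = 1.
  m_7 = 33*1 - 17 = 16, d_7 = (2368 - 16^2)/33 = 2112/33 = 64, a_7 = floor((48 + 16)/64) = 1.
  m_8 = 64*1 - 16 = 48, d_8 = (2368 - 48^2)/64 = 64/64 = 1, a_8 = floor((48 + 48)/1) = 96.
  m_9 = 1*96 - 48 = 48, d_9 = (2368 - 48^2)/1 = 64/1 = 64: (m_9, d_9) = (m_1, d_1) = (48, 64), so from here the quotients repeat a_1, ..., a_8; the period length is 8.
Hence the expansion of sqrt(2368) is a_0 = 48 followed by the repeating block 1, 1, 1, 23, 1, 1, 1, 96 (period 8).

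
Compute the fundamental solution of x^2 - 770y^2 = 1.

First expand sqrt(770) as a continued fraction. With x_i = (sqrt(770) + m_i)/d_i and (m_0, d_0) = (0, 1): a_0 = floor(sqrt(770)) = 27, since 27^2 = 729 <= 770 < 784 = 28^2.
Iterate m_{i+1} = d_i*a_i - m_i, d_{i+1} = (770 - m_{i+1}^2)/d_i, a_{i+1} = floor((a_0 + m_{i+1})/d_{i+1}):
  m_1 = 1*27 - 0 = 27, d_1 = (770 - 27^2)/1 = 41/1 = 41, a_1 = floor((27 + 27)/41) = 1.
  m_2 = 41*1 - 27 = 14, d_2 = (770 - 14^2)/41 = 574/41 = 14, a_2 = floor((27 + 14)/14) = 2.
  m_3 = 14*2 - 14 = 14, d_3 = (770 - 14^2)/14 = 574/14 = 41, a_3 = floor((27 + 14)/41) = 1.
  m_4 = 41*1 - 14 = 27, d_4 = (770 - 27^2)/41 = 41/41 = 1, a_4 = floor((27 + 27)/1) = 54.
  m_5 = 1*54 - 27 = 27, d_5 = (770 - 27^2)/1 = 41/1 = 41: (m_5, d_5) = (m_1, d_1) = (27, 41), so from here the quotients repeat a_1, ..., a_4; the period length is 4.
So sqrt(770) = [27; (1, 2, 1, 54)] with period length k = 4.
k is even, so the fundamental solution of x^2 - 770y^2 = 1 is (p_{k-1}, q_{k-1}) = (p_3, q_3); compute convergents through index 3.
Convergents (p_i = a_i*p_{i-1} + p_{i-2}, q_i = a_i*q_{i-1} + q_{i-2} with p_{-2}=0, p_{-1}=1, q_{-2}=1, q_{-1}=0):
  i=0: a_0=27, p_0 = 27*1 + 0 = 27, q_0 = 27*0 + 1 = 1.
  i=1: a_1=1, p_1 = 1*27 + 1 = 28, q_1 = 1*1 + 0 = 1.
  i=2: a_2=2, p_2 = 2*28 + 27 = 83, q_2 = 2*1 + 1 = 3.
  i=3: a_3=1, p_3 = 1*83 + 28 = 111, q_3 = 1*3 + 1 = 4.
Check: 111^2 - 770*4^2 = 12321 - 12320 = 1, so (x, y) = (111, 4) solves the equation, and by the theorem it is the least positive solution.

(x, y) = (111, 4)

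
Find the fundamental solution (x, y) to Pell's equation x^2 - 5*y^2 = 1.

(x, y) = (9, 4)

First expand sqrt(5) as a continued fraction. With x_i = (sqrt(5) + m_i)/d_i and (m_0, d_0) = (0, 1): a_0 = floor(sqrt(5)) = 2, since 2^2 = 4 <= 5 < 9 = 3^2.
Iterate m_{i+1} = d_i*a_i - m_i, d_{i+1} = (5 - m_{i+1}^2)/d_i, a_{i+1} = floor((a_0 + m_{i+1})/d_{i+1}):
  m_1 = 1*2 - 0 = 2, d_1 = (5 - 2^2)/1 = 1/1 = 1, a_1 = floor((2 + 2)/1) = 4.
  m_2 = 1*4 - 2 = 2, d_2 = (5 - 2^2)/1 = 1/1 = 1: (m_2, d_2) = (m_1, d_1) = (2, 1), so from here the quotient a_1 repeats; the period length is 1.
So sqrt(5) = [2; (4)] with period length k = 1.
k is odd, so (p_{k-1}, q_{k-1}) only solves x^2 - 5y^2 = -1 and the fundamental solution of x^2 - 5y^2 = 1 is (p_{2k-1}, q_{2k-1}) = (p_1, q_1); compute convergents through index 1, running through the period twice.
Convergents (p_i = a_i*p_{i-1} + p_{i-2}, q_i = a_i*q_{i-1} + q_{i-2} with p_{-2}=0, p_{-1}=1, q_{-2}=1, q_{-1}=0):
  i=0: a_0=2, p_0 = 2*1 + 0 = 2, q_0 = 2*0 + 1 = 1.
  i=1: a_1=4, p_1 = 4*2 + 1 = 9, q_1 = 4*1 + 0 = 4.
Indeed p_0^2 - 5*q_0^2 = 4 - 5 = -1, not +1.
Check: 9^2 - 5*4^2 = 81 - 80 = 1, so (x, y) = (9, 4) solves the equation, and by the theorem it is the least positive solution.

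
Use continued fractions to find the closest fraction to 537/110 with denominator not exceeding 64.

Expand x = 537/110 as a continued fraction with the Euclidean algorithm:
  537 = 4*110 + 97, so a_0 = 4.
  110 = 1*97 + 13, so a_1 = 1.
  97 = 7*13 + 6, so a_2 = 7.
  13 = 2*6 + 1, so a_3 = 2.
  6 = 6*1 + 0, so a_4 = 6.
so x = [4; 1, 7, 2, 6].
Convergents (p_i = a_i*p_{i-1} + p_{i-2}, q_i = a_i*q_{i-1} + q_{i-2} with p_{-2}=0, p_{-1}=1, q_{-2}=1, q_{-1}=0), until the denominator exceeds 64:
  i=0: a_0=4, p_0 = 4*1 + 0 = 4, q_0 = 4*0 + 1 = 1.
  i=1: a_1=1, p_1 = 1*4 + 1 = 5, q_1 = 1*1 + 0 = 1.
  i=2: a_2=7, p_2 = 7*5 + 4 = 39, q_2 = 7*1 + 1 = 8.
  i=3: a_3=2, p_3 = 2*39 + 5 = 83, q_3 = 2*8 + 1 = 17.
  i=4: a_4=6, p_4 = 6*83 + 39 = 537, q_4 = 6*17 + 8 = 110.
q_4 = 110 > 64, so the last convergent with denominator <= 64 is p_3/q_3 = 83/17.
The closest fraction with denominator <= 64 is either p_3/q_3 or the intermediate fraction (k*p_3 + p_2)/(k*q_3 + q_2) with the largest k >= 1 whose denominator stays <= 64; these approach x as k grows, and every other convergent or intermediate fraction in range is farther away.
Largest k: floor((64 - q_2)/q_3) = floor((64 - 8)/17) = 3.
That gives (3*83 + 39)/(3*17 + 8) = 288/59.
Compare the errors: |x - 83/17| = |537*17 - 83*110|/(110*17) = 1/1870, and |x - 288/59| = |537*59 - 288*110|/(110*59) = 3/6490.
Cross-multiplying, 3*1870 = 5610 < 6490 = 1*6490, so 3/6490 is smaller: the intermediate fraction 288/59 is closer to x than 83/17.

288/59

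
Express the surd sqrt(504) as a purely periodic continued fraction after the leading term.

[22; (2, 4, 2, 44)]

Write x_i = (sqrt(504) + m_i)/d_i with (m_0, d_0) = (0, 1). a_0 = floor(sqrt(504)) = 22, since 22^2 = 484 <= 504 < 529 = 23^2.
Iterate m_{i+1} = d_i*a_i - m_i, d_{i+1} = (504 - m_{i+1}^2)/d_i, a_{i+1} = floor((a_0 + m_{i+1})/d_{i+1}):
  m_1 = 1*22 - 0 = 22, d_1 = (504 - 22^2)/1 = 20/1 = 20, a_1 = floor((22 + 22)/20) = 2.
  m_2 = 20*2 - 22 = 18, d_2 = (504 - 18^2)/20 = 180/20 = 9, a_2 = floor((22 + 18)/9) = 4.
  m_3 = 9*4 - 18 = 18, d_3 = (504 - 18^2)/9 = 180/9 = 20, a_3 = floor((22 + 18)/20) = 2.
  m_4 = 20*2 - 18 = 22, d_4 = (504 - 22^2)/20 = 20/20 = 1, a_4 = floor((22 + 22)/1) = 44.
  m_5 = 1*44 - 22 = 22, d_5 = (504 - 22^2)/1 = 20/1 = 20: (m_5, d_5) = (m_1, d_1) = (22, 20), so from here the quotients repeat a_1, ..., a_4; the period length is 4.
Hence the expansion of sqrt(504) is a_0 = 22 followed by the repeating block 2, 4, 2, 44 (period 4).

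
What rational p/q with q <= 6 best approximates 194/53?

Expand x = 194/53 as a continued fraction with the Euclidean algorithm:
  194 = 3*53 + 35, so a_0 = 3.
  53 = 1*35 + 18, so a_1 = 1.
  35 = 1*18 + 17, so a_2 = 1.
  18 = 1*17 + 1, so a_3 = 1.
  17 = 17*1 + 0, so a_4 = 17.
so x = [3; 1, 1, 1, 17].
Convergents (p_i = a_i*p_{i-1} + p_{i-2}, q_i = a_i*q_{i-1} + q_{i-2} with p_{-2}=0, p_{-1}=1, q_{-2}=1, q_{-1}=0), until the denominator exceeds 6:
  i=0: a_0=3, p_0 = 3*1 + 0 = 3, q_0 = 3*0 + 1 = 1.
  i=1: a_1=1, p_1 = 1*3 + 1 = 4, q_1 = 1*1 + 0 = 1.
  i=2: a_2=1, p_2 = 1*4 + 3 = 7, q_2 = 1*1 + 1 = 2.
  i=3: a_3=1, p_3 = 1*7 + 4 = 11, q_3 = 1*2 + 1 = 3.
  i=4: a_4=17, p_4 = 17*11 + 7 = 194, q_4 = 17*3 + 2 = 53.
q_4 = 53 > 6, so the last convergent with denominator <= 6 is p_3/q_3 = 11/3.
The closest fraction with denominator <= 6 is either p_3/q_3 or the intermediate fraction (k*p_3 + p_2)/(k*q_3 + q_2) with the largest k >= 1 whose denominator stays <= 6; these approach x as k grows, and every other convergent or intermediate fraction in range is farther away.
Largest k: floor((6 - q_2)/q_3) = floor((6 - 2)/3) = 1.
That gives (1*11 + 7)/(1*3 + 2) = 18/5.
Compare the errors: |x - 11/3| = |194*3 - 11*53|/(53*3) = 1/159, and |x - 18/5| = |194*5 - 18*53|/(53*5) = 16/265.
Cross-multiplying, 1*265 = 265 < 2544 = 16*159, so 1/159 is smaller: the convergent 11/3 is closer to x than 18/5.

11/3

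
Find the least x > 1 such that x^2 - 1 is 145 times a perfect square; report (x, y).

(x, y) = (289, 24)

First expand sqrt(145) as a continued fraction. With x_i = (sqrt(145) + m_i)/d_i and (m_0, d_0) = (0, 1): a_0 = floor(sqrt(145)) = 12, since 12^2 = 144 <= 145 < 169 = 13^2.
Iterate m_{i+1} = d_i*a_i - m_i, d_{i+1} = (145 - m_{i+1}^2)/d_i, a_{i+1} = floor((a_0 + m_{i+1})/d_{i+1}):
  m_1 = 1*12 - 0 = 12, d_1 = (145 - 12^2)/1 = 1/1 = 1, a_1 = floor((12 + 12)/1) = 24.
  m_2 = 1*24 - 12 = 12, d_2 = (145 - 12^2)/1 = 1/1 = 1: (m_2, d_2) = (m_1, d_1) = (12, 1), so from here the quotient a_1 repeats; the period length is 1.
So sqrt(145) = [12; (24)] with period length k = 1.
k is odd, so (p_{k-1}, q_{k-1}) only solves x^2 - 145y^2 = -1 and the fundamental solution of x^2 - 145y^2 = 1 is (p_{2k-1}, q_{2k-1}) = (p_1, q_1); compute convergents through index 1, running through the period twice.
Convergents (p_i = a_i*p_{i-1} + p_{i-2}, q_i = a_i*q_{i-1} + q_{i-2} with p_{-2}=0, p_{-1}=1, q_{-2}=1, q_{-1}=0):
  i=0: a_0=12, p_0 = 12*1 + 0 = 12, q_0 = 12*0 + 1 = 1.
  i=1: a_1=24, p_1 = 24*12 + 1 = 289, q_1 = 24*1 + 0 = 24.
Indeed p_0^2 - 145*q_0^2 = 144 - 145 = -1, not +1.
Check: 289^2 - 145*24^2 = 83521 - 83520 = 1, so (x, y) = (289, 24) solves the equation, and by the theorem it is the least positive solution.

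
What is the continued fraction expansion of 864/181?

Run the Euclidean algorithm on 864 and 181; the successive quotients are the partial quotients a_0, a_1, ... (each step inverts the fractional part left over by the previous one):
  864 = 4*181 + 140, so a_0 = 4.
  181 = 1*140 + 41, so a_1 = 1.
  140 = 3*41 + 17, so a_2 = 3.
  41 = 2*17 + 7, so a_3 = 2.
  17 = 2*7 + 3, so a_4 = 2.
  7 = 2*3 + 1, so a_5 = 2.
  3 = 3*1 + 0, so a_6 = 3.
The remainder reaches 0 after 7 divisions, so the expansion has 7 partial quotients, read off in order.

[4; 1, 3, 2, 2, 2, 3]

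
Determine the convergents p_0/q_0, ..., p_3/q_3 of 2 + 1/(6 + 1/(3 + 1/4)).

Using the convergent recurrence p_i = a_i*p_{i-1} + p_{i-2}, q_i = a_i*q_{i-1} + q_{i-2} with p_{-2}=0, p_{-1}=1, q_{-2}=1, q_{-1}=0:
  i=0: a_0=2, p_0 = 2*1 + 0 = 2, q_0 = 2*0 + 1 = 1.
  i=1: a_1=6, p_1 = 6*2 + 1 = 13, q_1 = 6*1 + 0 = 6.
  i=2: a_2=3, p_2 = 3*13 + 2 = 41, q_2 = 3*6 + 1 = 19.
  i=3: a_3=4, p_3 = 4*41 + 13 = 177, q_3 = 4*19 + 6 = 82.

2/1, 13/6, 41/19, 177/82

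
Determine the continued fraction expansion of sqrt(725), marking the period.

Write x_i = (sqrt(725) + m_i)/d_i with (m_0, d_0) = (0, 1). a_0 = floor(sqrt(725)) = 26, since 26^2 = 676 <= 725 < 729 = 27^2.
Iterate m_{i+1} = d_i*a_i - m_i, d_{i+1} = (725 - m_{i+1}^2)/d_i, a_{i+1} = floor((a_0 + m_{i+1})/d_{i+1}):
  m_1 = 1*26 - 0 = 26, d_1 = (725 - 26^2)/1 = 49/1 = 49, a_1 = floor((26 + 26)/49) = 1.
  m_2 = 49*1 - 26 = 23, d_2 = (725 - 23^2)/49 = 196/49 = 4, a_2 = floor((26 + 23)/4) = 12.
  m_3 = 4*12 - 23 = 25, d_3 = (725 - 25^2)/4 = 100/4 = 25, a_3 = floor((26 + 25)/25) = 2.
  m_4 = 25*2 - 25 = 25, d_4 = (725 - 25^2)/25 = 100/25 = 4, a_4 = floor((26 + 25)/4) = 12.
  m_5 = 4*12 - 25 = 23, d_5 = (725 - 23^2)/4 = 196/4 = 49, a_5 = floor((26 + 23)/49) = 1.
  m_6 = 49*1 - 23 = 26, d_6 = (725 - 26^2)/49 = 49/49 = 1, a_6 = floor((26 + 26)/1) = 52.
  m_7 = 1*52 - 26 = 26, d_7 = (725 - 26^2)/1 = 49/1 = 49: (m_7, d_7) = (m_1, d_1) = (26, 49), so from here the quotients repeat a_1, ..., a_6; the period length is 6.
Hence the expansion of sqrt(725) is a_0 = 26 followed by the repeating block 1, 12, 2, 12, 1, 52 (period 6).

[26; (1, 12, 2, 12, 1, 52)]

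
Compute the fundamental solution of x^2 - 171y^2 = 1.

First expand sqrt(171) as a continued fraction. With x_i = (sqrt(171) + m_i)/d_i and (m_0, d_0) = (0, 1): a_0 = floor(sqrt(171)) = 13, since 13^2 = 169 <= 171 < 196 = 14^2.
Iterate m_{i+1} = d_i*a_i - m_i, d_{i+1} = (171 - m_{i+1}^2)/d_i, a_{i+1} = floor((a_0 + m_{i+1})/d_{i+1}):
  m_1 = 1*13 - 0 = 13, d_1 = (171 - 13^2)/1 = 2/1 = 2, a_1 = floor((13 + 13)/2) = 13.
  m_2 = 2*13 - 13 = 13, d_2 = (171 - 13^2)/2 = 2/2 = 1, a_2 = floor((13 + 13)/1) = 26.
  m_3 = 1*26 - 13 = 13, d_3 = (171 - 13^2)/1 = 2/1 = 2: (m_3, d_3) = (m_1, d_1) = (13, 2), so from here the quotients repeat a_1, a_2; the period length is 2.
So sqrt(171) = [13; (13, 26)] with period length k = 2.
k is even, so the fundamental solution of x^2 - 171y^2 = 1 is (p_{k-1}, q_{k-1}) = (p_1, q_1); compute convergents through index 1.
Convergents (p_i = a_i*p_{i-1} + p_{i-2}, q_i = a_i*q_{i-1} + q_{i-2} with p_{-2}=0, p_{-1}=1, q_{-2}=1, q_{-1}=0):
  i=0: a_0=13, p_0 = 13*1 + 0 = 13, q_0 = 13*0 + 1 = 1.
  i=1: a_1=13, p_1 = 13*13 + 1 = 170, q_1 = 13*1 + 0 = 13.
Check: 170^2 - 171*13^2 = 28900 - 28899 = 1, so (x, y) = (170, 13) solves the equation, and by the theorem it is the least positive solution.

(x, y) = (170, 13)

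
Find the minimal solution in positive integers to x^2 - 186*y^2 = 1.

First expand sqrt(186) as a continued fraction. With x_i = (sqrt(186) + m_i)/d_i and (m_0, d_0) = (0, 1): a_0 = floor(sqrt(186)) = 13, since 13^2 = 169 <= 186 < 196 = 14^2.
Iterate m_{i+1} = d_i*a_i - m_i, d_{i+1} = (186 - m_{i+1}^2)/d_i, a_{i+1} = floor((a_0 + m_{i+1})/d_{i+1}):
  m_1 = 1*13 - 0 = 13, d_1 = (186 - 13^2)/1 = 17/1 = 17, a_1 = floor((13 + 13)/17) = 1.
  m_2 = 17*1 - 13 = 4, d_2 = (186 - 4^2)/17 = 170/17 = 10, a_2 = floor((13 + 4)/10) = 1.
  m_3 = 10*1 - 4 = 6, d_3 = (186 - 6^2)/10 = 150/10 = 15, a_3 = floor((13 + 6)/15) = 1.
  m_4 = 15*1 - 6 = 9, d_4 = (186 - 9^2)/15 = 105/15 = 7, a_4 = floor((13 + 9)/7) = 3.
  m_5 = 7*3 - 9 = 12, d_5 = (186 - 12^2)/7 = 42/7 = 6, a_5 = floor((13 + 12)/6) = 4.
  m_6 = 6*4 - 12 = 12, d_6 = (186 - 12^2)/6 = 42/6 = 7, a_6 = floor((13 + 12)/7) = 3.
  m_7 = 7*3 - 12 = 9, d_7 = (186 - 9^2)/7 = 105/7 = 15, a_7 = floor((13 + 9)/15) = 1.
  m_8 = 15*1 - 9 = 6, d_8 = (186 - 6^2)/15 = 150/15 = 10, a_8 = floor((13 + 6)/10) = 1.
  m_9 = 10*1 - 6 = 4, d_9 = (186 - 4^2)/10 = 170/10 = 17, a_9 = floor((13 + 4)/17) = 1.
  m_10 = 17*1 - 4 = 13, d_10 = (186 - 13^2)/17 = 17/17 = 1, a_10 = floor((13 + 13)/1) = 26.
  m_11 = 1*26 - 13 = 13, d_11 = (186 - 13^2)/1 = 17/1 = 17: (m_11, d_11) = (m_1, d_1) = (13, 17), so from here the quotients repeat a_1, ..., a_10; the period length is 10.
So sqrt(186) = [13; (1, 1, 1, 3, 4, 3, 1, 1, 1, 26)] with period length k = 10.
k is even, so the fundamental solution of x^2 - 186y^2 = 1 is (p_{k-1}, q_{k-1}) = (p_9, q_9); compute convergents through index 9.
Convergents (p_i = a_i*p_{i-1} + p_{i-2}, q_i = a_i*q_{i-1} + q_{i-2} with p_{-2}=0, p_{-1}=1, q_{-2}=1, q_{-1}=0):
  i=0: a_0=13, p_0 = 13*1 + 0 = 13, q_0 = 13*0 + 1 = 1.
  i=1: a_1=1, p_1 = 1*13 + 1 = 14, q_1 = 1*1 + 0 = 1.
  i=2: a_2=1, p_2 = 1*14 + 13 = 27, q_2 = 1*1 + 1 = 2.
  i=3: a_3=1, p_3 = 1*27 + 14 = 41, q_3 = 1*2 + 1 = 3.
  i=4: a_4=3, p_4 = 3*41 + 27 = 150, q_4 = 3*3 + 2 = 11.
  i=5: a_5=4, p_5 = 4*150 + 41 = 641, q_5 = 4*11 + 3 = 47.
  i=6: a_6=3, p_6 = 3*641 + 150 = 2073, q_6 = 3*47 + 11 = 152.
  i=7: a_7=1, p_7 = 1*2073 + 641 = 2714, q_7 = 1*152 + 47 = 199.
  i=8: a_8=1, p_8 = 1*2714 + 2073 = 4787, q_8 = 1*199 + 152 = 351.
  i=9: a_9=1, p_9 = 1*4787 + 2714 = 7501, q_9 = 1*351 + 199 = 550.
Check: 7501^2 - 186*550^2 = 56265001 - 56265000 = 1, so (x, y) = (7501, 550) solves the equation, and by the theorem it is the least positive solution.

(x, y) = (7501, 550)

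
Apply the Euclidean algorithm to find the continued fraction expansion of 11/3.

[3; 1, 2]

Run the Euclidean algorithm on 11 and 3; the successive quotients are the partial quotients a_0, a_1, ... (each step inverts the fractional part left over by the previous one):
  11 = 3*3 + 2, so a_0 = 3.
  3 = 1*2 + 1, so a_1 = 1.
  2 = 2*1 + 0, so a_2 = 2.
The remainder reaches 0 after 3 divisions, so the expansion has 3 partial quotients, read off in order.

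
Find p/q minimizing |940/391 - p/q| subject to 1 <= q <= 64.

113/47

Expand x = 940/391 as a continued fraction with the Euclidean algorithm:
  940 = 2*391 + 158, so a_0 = 2.
  391 = 2*158 + 75, so a_1 = 2.
  158 = 2*75 + 8, so a_2 = 2.
  75 = 9*8 + 3, so a_3 = 9.
  8 = 2*3 + 2, so a_4 = 2.
  3 = 1*2 + 1, so a_5 = 1.
  2 = 2*1 + 0, so a_6 = 2.
so x = [2; 2, 2, 9, 2, 1, 2].
Convergents (p_i = a_i*p_{i-1} + p_{i-2}, q_i = a_i*q_{i-1} + q_{i-2} with p_{-2}=0, p_{-1}=1, q_{-2}=1, q_{-1}=0), until the denominator exceeds 64:
  i=0: a_0=2, p_0 = 2*1 + 0 = 2, q_0 = 2*0 + 1 = 1.
  i=1: a_1=2, p_1 = 2*2 + 1 = 5, q_1 = 2*1 + 0 = 2.
  i=2: a_2=2, p_2 = 2*5 + 2 = 12, q_2 = 2*2 + 1 = 5.
  i=3: a_3=9, p_3 = 9*12 + 5 = 113, q_3 = 9*5 + 2 = 47.
  i=4: a_4=2, p_4 = 2*113 + 12 = 238, q_4 = 2*47 + 5 = 99.
q_4 = 99 > 64, so the last convergent with denominator <= 64 is p_3/q_3 = 113/47.
The closest fraction with denominator <= 64 is either p_3/q_3 or the intermediate fraction (k*p_3 + p_2)/(k*q_3 + q_2) with the largest k >= 1 whose denominator stays <= 64; these approach x as k grows, and every other convergent or intermediate fraction in range is farther away.
Largest k: floor((64 - q_2)/q_3) = floor((64 - 5)/47) = 1.
That gives (1*113 + 12)/(1*47 + 5) = 125/52.
Compare the errors: |x - 113/47| = |940*47 - 113*391|/(391*47) = 3/18377, and |x - 125/52| = |940*52 - 125*391|/(391*52) = 5/20332.
Cross-multiplying, 3*20332 = 60996 < 91885 = 5*18377, so 3/18377 is smaller: the convergent 113/47 is closer to x than 125/52.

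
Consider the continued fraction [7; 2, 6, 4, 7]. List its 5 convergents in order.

Using the convergent recurrence p_i = a_i*p_{i-1} + p_{i-2}, q_i = a_i*q_{i-1} + q_{i-2} with p_{-2}=0, p_{-1}=1, q_{-2}=1, q_{-1}=0:
  i=0: a_0=7, p_0 = 7*1 + 0 = 7, q_0 = 7*0 + 1 = 1.
  i=1: a_1=2, p_1 = 2*7 + 1 = 15, q_1 = 2*1 + 0 = 2.
  i=2: a_2=6, p_2 = 6*15 + 7 = 97, q_2 = 6*2 + 1 = 13.
  i=3: a_3=4, p_3 = 4*97 + 15 = 403, q_3 = 4*13 + 2 = 54.
  i=4: a_4=7, p_4 = 7*403 + 97 = 2918, q_4 = 7*54 + 13 = 391.

7/1, 15/2, 97/13, 403/54, 2918/391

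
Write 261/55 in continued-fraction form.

[4; 1, 2, 1, 13]

Run the Euclidean algorithm on 261 and 55; the successive quotients are the partial quotients a_0, a_1, ... (each step inverts the fractional part left over by the previous one):
  261 = 4*55 + 41, so a_0 = 4.
  55 = 1*41 + 14, so a_1 = 1.
  41 = 2*14 + 13, so a_2 = 2.
  14 = 1*13 + 1, so a_3 = 1.
  13 = 13*1 + 0, so a_4 = 13.
The remainder reaches 0 after 5 divisions, so the expansion has 5 partial quotients, read off in order.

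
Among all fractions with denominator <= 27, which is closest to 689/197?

7/2

Expand x = 689/197 as a continued fraction with the Euclidean algorithm:
  689 = 3*197 + 98, so a_0 = 3.
  197 = 2*98 + 1, so a_1 = 2.
  98 = 98*1 + 0, so a_2 = 98.
so x = [3; 2, 98].
Convergents (p_i = a_i*p_{i-1} + p_{i-2}, q_i = a_i*q_{i-1} + q_{i-2} with p_{-2}=0, p_{-1}=1, q_{-2}=1, q_{-1}=0), until the denominator exceeds 27:
  i=0: a_0=3, p_0 = 3*1 + 0 = 3, q_0 = 3*0 + 1 = 1.
  i=1: a_1=2, p_1 = 2*3 + 1 = 7, q_1 = 2*1 + 0 = 2.
  i=2: a_2=98, p_2 = 98*7 + 3 = 689, q_2 = 98*2 + 1 = 197.
q_2 = 197 > 27, so the last convergent with denominator <= 27 is p_1/q_1 = 7/2.
The closest fraction with denominator <= 27 is either p_1/q_1 or the intermediate fraction (k*p_1 + p_0)/(k*q_1 + q_0) with the largest k >= 1 whose denominator stays <= 27; these approach x as k grows, and every other convergent or intermediate fraction in range is farther away.
Largest k: floor((27 - q_0)/q_1) = floor((27 - 1)/2) = 13.
That gives (13*7 + 3)/(13*2 + 1) = 94/27.
Compare the errors: |x - 7/2| = |689*2 - 7*197|/(197*2) = 1/394, and |x - 94/27| = |689*27 - 94*197|/(197*27) = 85/5319.
Cross-multiplying, 1*5319 = 5319 < 33490 = 85*394, so 1/394 is smaller: the convergent 7/2 is closer to x than 94/27.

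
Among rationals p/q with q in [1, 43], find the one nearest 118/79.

64/43

Expand x = 118/79 as a continued fraction with the Euclidean algorithm:
  118 = 1*79 + 39, so a_0 = 1.
  79 = 2*39 + 1, so a_1 = 2.
  39 = 39*1 + 0, so a_2 = 39.
so x = [1; 2, 39].
Convergents (p_i = a_i*p_{i-1} + p_{i-2}, q_i = a_i*q_{i-1} + q_{i-2} with p_{-2}=0, p_{-1}=1, q_{-2}=1, q_{-1}=0), until the denominator exceeds 43:
  i=0: a_0=1, p_0 = 1*1 + 0 = 1, q_0 = 1*0 + 1 = 1.
  i=1: a_1=2, p_1 = 2*1 + 1 = 3, q_1 = 2*1 + 0 = 2.
  i=2: a_2=39, p_2 = 39*3 + 1 = 118, q_2 = 39*2 + 1 = 79.
q_2 = 79 > 43, so the last convergent with denominator <= 43 is p_1/q_1 = 3/2.
The closest fraction with denominator <= 43 is either p_1/q_1 or the intermediate fraction (k*p_1 + p_0)/(k*q_1 + q_0) with the largest k >= 1 whose denominator stays <= 43; these approach x as k grows, and every other convergent or intermediate fraction in range is farther away.
Largest k: floor((43 - q_0)/q_1) = floor((43 - 1)/2) = 21.
That gives (21*3 + 1)/(21*2 + 1) = 64/43.
Compare the errors: |x - 3/2| = |118*2 - 3*79|/(79*2) = 1/158, and |x - 64/43| = |118*43 - 64*79|/(79*43) = 18/3397.
Cross-multiplying, 18*158 = 2844 < 3397 = 1*3397, so 18/3397 is smaller: the intermediate fraction 64/43 is closer to x than 3/2.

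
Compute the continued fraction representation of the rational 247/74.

Run the Euclidean algorithm on 247 and 74; the successive quotients are the partial quotients a_0, a_1, ... (each step inverts the fractional part left over by the previous one):
  247 = 3*74 + 25, so a_0 = 3.
  74 = 2*25 + 24, so a_1 = 2.
  25 = 1*24 + 1, so a_2 = 1.
  24 = 24*1 + 0, so a_3 = 24.
The remainder reaches 0 after 4 divisions, so the expansion has 4 partial quotients, read off in order.

[3; 2, 1, 24]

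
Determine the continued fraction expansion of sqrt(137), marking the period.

[11; (1, 2, 2, 1, 1, 2, 2, 1, 22)]

Write x_i = (sqrt(137) + m_i)/d_i with (m_0, d_0) = (0, 1). a_0 = floor(sqrt(137)) = 11, since 11^2 = 121 <= 137 < 144 = 12^2.
Iterate m_{i+1} = d_i*a_i - m_i, d_{i+1} = (137 - m_{i+1}^2)/d_i, a_{i+1} = floor((a_0 + m_{i+1})/d_{i+1}):
  m_1 = 1*11 - 0 = 11, d_1 = (137 - 11^2)/1 = 16/1 = 16, a_1 = floor((11 + 11)/16) = 1.
  m_2 = 16*1 - 11 = 5, d_2 = (137 - 5^2)/16 = 112/16 = 7, a_2 = floor((11 + 5)/7) = 2.
  m_3 = 7*2 - 5 = 9, d_3 = (137 - 9^2)/7 = 56/7 = 8, a_3 = floor((11 + 9)/8) = 2.
  m_4 = 8*2 - 9 = 7, d_4 = (137 - 7^2)/8 = 88/8 = 11, a_4 = floor((11 + 7)/11) = 1.
  m_5 = 11*1 - 7 = 4, d_5 = (137 - 4^2)/11 = 121/11 = 11, a_5 = floor((11 + 4)/11) = 1.
  m_6 = 11*1 - 4 = 7, d_6 = (137 - 7^2)/11 = 88/11 = 8, a_6 = floor((11 + 7)/8) = 2.
  m_7 = 8*2 - 7 = 9, d_7 = (137 - 9^2)/8 = 56/8 = 7, a_7 = floor((11 + 9)/7) = 2.
  m_8 = 7*2 - 9 = 5, d_8 = (137 - 5^2)/7 = 112/7 = 16, a_8 = floor((11 + 5)/16) = 1.
  m_9 = 16*1 - 5 = 11, d_9 = (137 - 11^2)/16 = 16/16 = 1, a_9 = floor((11 + 11)/1) = 22.
  m_10 = 1*22 - 11 = 11, d_10 = (137 - 11^2)/1 = 16/1 = 16: (m_10, d_10) = (m_1, d_1) = (11, 16), so from here the quotients repeat a_1, ..., a_9; the period length is 9.
Hence the expansion of sqrt(137) is a_0 = 11 followed by the repeating block 1, 2, 2, 1, 1, 2, 2, 1, 22 (period 9).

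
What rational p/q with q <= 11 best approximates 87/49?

Expand x = 87/49 as a continued fraction with the Euclidean algorithm:
  87 = 1*49 + 38, so a_0 = 1.
  49 = 1*38 + 11, so a_1 = 1.
  38 = 3*11 + 5, so a_2 = 3.
  11 = 2*5 + 1, so a_3 = 2.
  5 = 5*1 + 0, so a_4 = 5.
so x = [1; 1, 3, 2, 5].
Convergents (p_i = a_i*p_{i-1} + p_{i-2}, q_i = a_i*q_{i-1} + q_{i-2} with p_{-2}=0, p_{-1}=1, q_{-2}=1, q_{-1}=0), until the denominator exceeds 11:
  i=0: a_0=1, p_0 = 1*1 + 0 = 1, q_0 = 1*0 + 1 = 1.
  i=1: a_1=1, p_1 = 1*1 + 1 = 2, q_1 = 1*1 + 0 = 1.
  i=2: a_2=3, p_2 = 3*2 + 1 = 7, q_2 = 3*1 + 1 = 4.
  i=3: a_3=2, p_3 = 2*7 + 2 = 16, q_3 = 2*4 + 1 = 9.
  i=4: a_4=5, p_4 = 5*16 + 7 = 87, q_4 = 5*9 + 4 = 49.
q_4 = 49 > 11, so the last convergent with denominator <= 11 is p_3/q_3 = 16/9.
The closest fraction with denominator <= 11 is either p_3/q_3 or the intermediate fraction (k*p_3 + p_2)/(k*q_3 + q_2) with the largest k >= 1 whose denominator stays <= 11; these approach x as k grows, and every other convergent or intermediate fraction in range is farther away.
Largest k: floor((11 - q_2)/q_3) = floor((11 - 4)/9) = 0.
Since k = 0, no intermediate fraction beyond p_3/q_3 has denominator <= 11, so the convergent 16/9 is the closest (its error is |87*9 - 16*49|/(49*9) = 1/441).

16/9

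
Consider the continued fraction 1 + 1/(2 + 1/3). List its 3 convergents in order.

1/1, 3/2, 10/7

Using the convergent recurrence p_i = a_i*p_{i-1} + p_{i-2}, q_i = a_i*q_{i-1} + q_{i-2} with p_{-2}=0, p_{-1}=1, q_{-2}=1, q_{-1}=0:
  i=0: a_0=1, p_0 = 1*1 + 0 = 1, q_0 = 1*0 + 1 = 1.
  i=1: a_1=2, p_1 = 2*1 + 1 = 3, q_1 = 2*1 + 0 = 2.
  i=2: a_2=3, p_2 = 3*3 + 1 = 10, q_2 = 3*2 + 1 = 7.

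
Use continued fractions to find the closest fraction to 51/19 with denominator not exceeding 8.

8/3

Expand x = 51/19 as a continued fraction with the Euclidean algorithm:
  51 = 2*19 + 13, so a_0 = 2.
  19 = 1*13 + 6, so a_1 = 1.
  13 = 2*6 + 1, so a_2 = 2.
  6 = 6*1 + 0, so a_3 = 6.
so x = [2; 1, 2, 6].
Convergents (p_i = a_i*p_{i-1} + p_{i-2}, q_i = a_i*q_{i-1} + q_{i-2} with p_{-2}=0, p_{-1}=1, q_{-2}=1, q_{-1}=0), until the denominator exceeds 8:
  i=0: a_0=2, p_0 = 2*1 + 0 = 2, q_0 = 2*0 + 1 = 1.
  i=1: a_1=1, p_1 = 1*2 + 1 = 3, q_1 = 1*1 + 0 = 1.
  i=2: a_2=2, p_2 = 2*3 + 2 = 8, q_2 = 2*1 + 1 = 3.
  i=3: a_3=6, p_3 = 6*8 + 3 = 51, q_3 = 6*3 + 1 = 19.
q_3 = 19 > 8, so the last convergent with denominator <= 8 is p_2/q_2 = 8/3.
The closest fraction with denominator <= 8 is either p_2/q_2 or the intermediate fraction (k*p_2 + p_1)/(k*q_2 + q_1) with the largest k >= 1 whose denominator stays <= 8; these approach x as k grows, and every other convergent or intermediate fraction in range is farther away.
Largest k: floor((8 - q_1)/q_2) = floor((8 - 1)/3) = 2.
That gives (2*8 + 3)/(2*3 + 1) = 19/7.
Compare the errors: |x - 8/3| = |51*3 - 8*19|/(19*3) = 1/57, and |x - 19/7| = |51*7 - 19*19|/(19*7) = 4/133.
Cross-multiplying, 1*133 = 133 < 228 = 4*57, so 1/57 is smaller: the convergent 8/3 is closer to x than 19/7.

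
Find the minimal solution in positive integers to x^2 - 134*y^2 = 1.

(x, y) = (145925, 12606)

First expand sqrt(134) as a continued fraction. With x_i = (sqrt(134) + m_i)/d_i and (m_0, d_0) = (0, 1): a_0 = floor(sqrt(134)) = 11, since 11^2 = 121 <= 134 < 144 = 12^2.
Iterate m_{i+1} = d_i*a_i - m_i, d_{i+1} = (134 - m_{i+1}^2)/d_i, a_{i+1} = floor((a_0 + m_{i+1})/d_{i+1}):
  m_1 = 1*11 - 0 = 11, d_1 = (134 - 11^2)/1 = 13/1 = 13, a_1 = floor((11 + 11)/13) = 1.
  m_2 = 13*1 - 11 = 2, d_2 = (134 - 2^2)/13 = 130/13 = 10, a_2 = floor((11 + 2)/10) = 1.
  m_3 = 10*1 - 2 = 8, d_3 = (134 - 8^2)/10 = 70/10 = 7, a_3 = floor((11 + 8)/7) = 2.
  m_4 = 7*2 - 8 = 6, d_4 = (134 - 6^2)/7 = 98/7 = 14, a_4 = floor((11 + 6)/14) = 1.
  m_5 = 14*1 - 6 = 8, d_5 = (134 - 8^2)/14 = 70/14 = 5, a_5 = floor((11 + 8)/5) = 3.
  m_6 = 5*3 - 8 = 7, d_6 = (134 - 7^2)/5 = 85/5 = 17, a_6 = floor((11 + 7)/17) = 1.
  m_7 = 17*1 - 7 = 10, d_7 = (134 - 10^2)/17 = 34/17 = 2, a_7 = floor((11 + 10)/2) = 10.
  m_8 = 2*10 - 10 = 10, d_8 = (134 - 10^2)/2 = 34/2 = 17, a_8 = floor((11 + 10)/17) = 1.
  m_9 = 17*1 - 10 = 7, d_9 = (134 - 7^2)/17 = 85/17 = 5, a_9 = floor((11 + 7)/5) = 3.
  m_10 = 5*3 - 7 = 8, d_10 = (134 - 8^2)/5 = 70/5 = 14, a_10 = floor((11 + 8)/14) = 1.
  m_11 = 14*1 - 8 = 6, d_11 = (134 - 6^2)/14 = 98/14 = 7, a_11 = floor((11 + 6)/7) = 2.
  m_12 = 7*2 - 6 = 8, d_12 = (134 - 8^2)/7 = 70/7 = 10, a_12 = floor((11 + 8)/10) = 1.
  m_13 = 10*1 - 8 = 2, d_13 = (134 - 2^2)/10 = 130/10 = 13, a_13 = floor((11 + 2)/13) = 1.
  m_14 = 13*1 - 2 = 11, d_14 = (134 - 11^2)/13 = 13/13 = 1, a_14 = floor((11 + 11)/1) = 22.
  m_15 = 1*22 - 11 = 11, d_15 = (134 - 11^2)/1 = 13/1 = 13: (m_15, d_15) = (m_1, d_1) = (11, 13), so from here the quotients repeat a_1, ..., a_14; the period length is 14.
So sqrt(134) = [11; (1, 1, 2, 1, 3, 1, 10, 1, 3, 1, 2, 1, 1, 22)] with period length k = 14.
k is even, so the fundamental solution of x^2 - 134y^2 = 1 is (p_{k-1}, q_{k-1}) = (p_13, q_13); compute convergents through index 13.
Convergents (p_i = a_i*p_{i-1} + p_{i-2}, q_i = a_i*q_{i-1} + q_{i-2} with p_{-2}=0, p_{-1}=1, q_{-2}=1, q_{-1}=0):
  i=0: a_0=11, p_0 = 11*1 + 0 = 11, q_0 = 11*0 + 1 = 1.
  i=1: a_1=1, p_1 = 1*11 + 1 = 12, q_1 = 1*1 + 0 = 1.
  i=2: a_2=1, p_2 = 1*12 + 11 = 23, q_2 = 1*1 + 1 = 2.
  i=3: a_3=2, p_3 = 2*23 + 12 = 58, q_3 = 2*2 + 1 = 5.
  i=4: a_4=1, p_4 = 1*58 + 23 = 81, q_4 = 1*5 + 2 = 7.
  i=5: a_5=3, p_5 = 3*81 + 58 = 301, q_5 = 3*7 + 5 = 26.
  i=6: a_6=1, p_6 = 1*301 + 81 = 382, q_6 = 1*26 + 7 = 33.
  i=7: a_7=10, p_7 = 10*382 + 301 = 4121, q_7 = 10*33 + 26 = 356.
  i=8: a_8=1, p_8 = 1*4121 + 382 = 4503, q_8 = 1*356 + 33 = 389.
  i=9: a_9=3, p_9 = 3*4503 + 4121 = 17630, q_9 = 3*389 + 356 = 1523.
  i=10: a_10=1, p_10 = 1*17630 + 4503 = 22133, q_10 = 1*1523 + 389 = 1912.
  i=11: a_11=2, p_11 = 2*22133 + 17630 = 61896, q_11 = 2*1912 + 1523 = 5347.
  i=12: a_12=1, p_12 = 1*61896 + 22133 = 84029, q_12 = 1*5347 + 1912 = 7259.
  i=13: a_13=1, p_13 = 1*84029 + 61896 = 145925, q_13 = 1*7259 + 5347 = 12606.
Check: 145925^2 - 134*12606^2 = 21294105625 - 21294105624 = 1, so (x, y) = (145925, 12606) solves the equation, and by the theorem it is the least positive solution.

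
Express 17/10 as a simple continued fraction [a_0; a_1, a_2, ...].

Run the Euclidean algorithm on 17 and 10; the successive quotients are the partial quotients a_0, a_1, ... (each step inverts the fractional part left over by the previous one):
  17 = 1*10 + 7, so a_0 = 1.
  10 = 1*7 + 3, so a_1 = 1.
  7 = 2*3 + 1, so a_2 = 2.
  3 = 3*1 + 0, so a_3 = 3.
The remainder reaches 0 after 4 divisions, so the expansion has 4 partial quotients, read off in order.

[1; 1, 2, 3]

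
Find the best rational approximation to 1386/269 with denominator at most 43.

170/33

Expand x = 1386/269 as a continued fraction with the Euclidean algorithm:
  1386 = 5*269 + 41, so a_0 = 5.
  269 = 6*41 + 23, so a_1 = 6.
  41 = 1*23 + 18, so a_2 = 1.
  23 = 1*18 + 5, so a_3 = 1.
  18 = 3*5 + 3, so a_4 = 3.
  5 = 1*3 + 2, so a_5 = 1.
  3 = 1*2 + 1, so a_6 = 1.
  2 = 2*1 + 0, so a_7 = 2.
so x = [5; 6, 1, 1, 3, 1, 1, 2].
Convergents (p_i = a_i*p_{i-1} + p_{i-2}, q_i = a_i*q_{i-1} + q_{i-2} with p_{-2}=0, p_{-1}=1, q_{-2}=1, q_{-1}=0), until the denominator exceeds 43:
  i=0: a_0=5, p_0 = 5*1 + 0 = 5, q_0 = 5*0 + 1 = 1.
  i=1: a_1=6, p_1 = 6*5 + 1 = 31, q_1 = 6*1 + 0 = 6.
  i=2: a_2=1, p_2 = 1*31 + 5 = 36, q_2 = 1*6 + 1 = 7.
  i=3: a_3=1, p_3 = 1*36 + 31 = 67, q_3 = 1*7 + 6 = 13.
  i=4: a_4=3, p_4 = 3*67 + 36 = 237, q_4 = 3*13 + 7 = 46.
q_4 = 46 > 43, so the last convergent with denominator <= 43 is p_3/q_3 = 67/13.
The closest fraction with denominator <= 43 is either p_3/q_3 or the intermediate fraction (k*p_3 + p_2)/(k*q_3 + q_2) with the largest k >= 1 whose denominator stays <= 43; these approach x as k grows, and every other convergent or intermediate fraction in range is farther away.
Largest k: floor((43 - q_2)/q_3) = floor((43 - 7)/13) = 2.
That gives (2*67 + 36)/(2*13 + 7) = 170/33.
Compare the errors: |x - 67/13| = |1386*13 - 67*269|/(269*13) = 5/3497, and |x - 170/33| = |1386*33 - 170*269|/(269*33) = 8/8877.
Cross-multiplying, 8*3497 = 27976 < 44385 = 5*8877, so 8/8877 is smaller: the intermediate fraction 170/33 is closer to x than 67/13.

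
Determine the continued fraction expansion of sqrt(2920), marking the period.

[54; (27, 108)]

Write x_i = (sqrt(2920) + m_i)/d_i with (m_0, d_0) = (0, 1). a_0 = floor(sqrt(2920)) = 54, since 54^2 = 2916 <= 2920 < 3025 = 55^2.
Iterate m_{i+1} = d_i*a_i - m_i, d_{i+1} = (2920 - m_{i+1}^2)/d_i, a_{i+1} = floor((a_0 + m_{i+1})/d_{i+1}):
  m_1 = 1*54 - 0 = 54, d_1 = (2920 - 54^2)/1 = 4/1 = 4, a_1 = floor((54 + 54)/4) = 27.
  m_2 = 4*27 - 54 = 54, d_2 = (2920 - 54^2)/4 = 4/4 = 1, a_2 = floor((54 + 54)/1) = 108.
  m_3 = 1*108 - 54 = 54, d_3 = (2920 - 54^2)/1 = 4/1 = 4: (m_3, d_3) = (m_1, d_1) = (54, 4), so from here the quotients repeat a_1, a_2; the period length is 2.
Hence the expansion of sqrt(2920) is a_0 = 54 followed by the repeating block 27, 108 (period 2).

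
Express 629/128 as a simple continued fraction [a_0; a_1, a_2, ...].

[4; 1, 10, 1, 1, 1, 3]

Run the Euclidean algorithm on 629 and 128; the successive quotients are the partial quotients a_0, a_1, ... (each step inverts the fractional part left over by the previous one):
  629 = 4*128 + 117, so a_0 = 4.
  128 = 1*117 + 11, so a_1 = 1.
  117 = 10*11 + 7, so a_2 = 10.
  11 = 1*7 + 4, so a_3 = 1.
  7 = 1*4 + 3, so a_4 = 1.
  4 = 1*3 + 1, so a_5 = 1.
  3 = 3*1 + 0, so a_6 = 3.
The remainder reaches 0 after 7 divisions, so the expansion has 7 partial quotients, read off in order.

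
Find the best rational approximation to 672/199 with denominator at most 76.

Expand x = 672/199 as a continued fraction with the Euclidean algorithm:
  672 = 3*199 + 75, so a_0 = 3.
  199 = 2*75 + 49, so a_1 = 2.
  75 = 1*49 + 26, so a_2 = 1.
  49 = 1*26 + 23, so a_3 = 1.
  26 = 1*23 + 3, so a_4 = 1.
  23 = 7*3 + 2, so a_5 = 7.
  3 = 1*2 + 1, so a_6 = 1.
  2 = 2*1 + 0, so a_7 = 2.
so x = [3; 2, 1, 1, 1, 7, 1, 2].
Convergents (p_i = a_i*p_{i-1} + p_{i-2}, q_i = a_i*q_{i-1} + q_{i-2} with p_{-2}=0, p_{-1}=1, q_{-2}=1, q_{-1}=0), until the denominator exceeds 76:
  i=0: a_0=3, p_0 = 3*1 + 0 = 3, q_0 = 3*0 + 1 = 1.
  i=1: a_1=2, p_1 = 2*3 + 1 = 7, q_1 = 2*1 + 0 = 2.
  i=2: a_2=1, p_2 = 1*7 + 3 = 10, q_2 = 1*2 + 1 = 3.
  i=3: a_3=1, p_3 = 1*10 + 7 = 17, q_3 = 1*3 + 2 = 5.
  i=4: a_4=1, p_4 = 1*17 + 10 = 27, q_4 = 1*5 + 3 = 8.
  i=5: a_5=7, p_5 = 7*27 + 17 = 206, q_5 = 7*8 + 5 = 61.
  i=6: a_6=1, p_6 = 1*206 + 27 = 233, q_6 = 1*61 + 8 = 69.
  i=7: a_7=2, p_7 = 2*233 + 206 = 672, q_7 = 2*69 + 61 = 199.
q_7 = 199 > 76, so the last convergent with denominator <= 76 is p_6/q_6 = 233/69.
The closest fraction with denominator <= 76 is either p_6/q_6 or the intermediate fraction (k*p_6 + p_5)/(k*q_6 + q_5) with the largest k >= 1 whose denominator stays <= 76; these approach x as k grows, and every other convergent or intermediate fraction in range is farther away.
Largest k: floor((76 - q_5)/q_6) = floor((76 - 61)/69) = 0.
Since k = 0, no intermediate fraction beyond p_6/q_6 has denominator <= 76, so the convergent 233/69 is the closest (its error is |672*69 - 233*199|/(199*69) = 1/13731).

233/69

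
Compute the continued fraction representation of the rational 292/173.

[1; 1, 2, 4, 1, 10]

Run the Euclidean algorithm on 292 and 173; the successive quotients are the partial quotients a_0, a_1, ... (each step inverts the fractional part left over by the previous one):
  292 = 1*173 + 119, so a_0 = 1.
  173 = 1*119 + 54, so a_1 = 1.
  119 = 2*54 + 11, so a_2 = 2.
  54 = 4*11 + 10, so a_3 = 4.
  11 = 1*10 + 1, so a_4 = 1.
  10 = 10*1 + 0, so a_5 = 10.
The remainder reaches 0 after 6 divisions, so the expansion has 6 partial quotients, read off in order.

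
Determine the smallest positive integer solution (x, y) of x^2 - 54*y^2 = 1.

First expand sqrt(54) as a continued fraction. With x_i = (sqrt(54) + m_i)/d_i and (m_0, d_0) = (0, 1): a_0 = floor(sqrt(54)) = 7, since 7^2 = 49 <= 54 < 64 = 8^2.
Iterate m_{i+1} = d_i*a_i - m_i, d_{i+1} = (54 - m_{i+1}^2)/d_i, a_{i+1} = floor((a_0 + m_{i+1})/d_{i+1}):
  m_1 = 1*7 - 0 = 7, d_1 = (54 - 7^2)/1 = 5/1 = 5, a_1 = floor((7 + 7)/5) = 2.
  m_2 = 5*2 - 7 = 3, d_2 = (54 - 3^2)/5 = 45/5 = 9, a_2 = floor((7 + 3)/9) = 1.
  m_3 = 9*1 - 3 = 6, d_3 = (54 - 6^2)/9 = 18/9 = 2, a_3 = floor((7 + 6)/2) = 6.
  m_4 = 2*6 - 6 = 6, d_4 = (54 - 6^2)/2 = 18/2 = 9, a_4 = floor((7 + 6)/9) = 1.
  m_5 = 9*1 - 6 = 3, d_5 = (54 - 3^2)/9 = 45/9 = 5, a_5 = floor((7 + 3)/5) = 2.
  m_6 = 5*2 - 3 = 7, d_6 = (54 - 7^2)/5 = 5/5 = 1, a_6 = floor((7 + 7)/1) = 14.
  m_7 = 1*14 - 7 = 7, d_7 = (54 - 7^2)/1 = 5/1 = 5: (m_7, d_7) = (m_1, d_1) = (7, 5), so from here the quotients repeat a_1, ..., a_6; the period length is 6.
So sqrt(54) = [7; (2, 1, 6, 1, 2, 14)] with period length k = 6.
k is even, so the fundamental solution of x^2 - 54y^2 = 1 is (p_{k-1}, q_{k-1}) = (p_5, q_5); compute convergents through index 5.
Convergents (p_i = a_i*p_{i-1} + p_{i-2}, q_i = a_i*q_{i-1} + q_{i-2} with p_{-2}=0, p_{-1}=1, q_{-2}=1, q_{-1}=0):
  i=0: a_0=7, p_0 = 7*1 + 0 = 7, q_0 = 7*0 + 1 = 1.
  i=1: a_1=2, p_1 = 2*7 + 1 = 15, q_1 = 2*1 + 0 = 2.
  i=2: a_2=1, p_2 = 1*15 + 7 = 22, q_2 = 1*2 + 1 = 3.
  i=3: a_3=6, p_3 = 6*22 + 15 = 147, q_3 = 6*3 + 2 = 20.
  i=4: a_4=1, p_4 = 1*147 + 22 = 169, q_4 = 1*20 + 3 = 23.
  i=5: a_5=2, p_5 = 2*169 + 147 = 485, q_5 = 2*23 + 20 = 66.
Check: 485^2 - 54*66^2 = 235225 - 235224 = 1, so (x, y) = (485, 66) solves the equation, and by the theorem it is the least positive solution.

(x, y) = (485, 66)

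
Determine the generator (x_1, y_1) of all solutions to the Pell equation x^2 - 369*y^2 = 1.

(x, y) = (8396801, 437120)

First expand sqrt(369) as a continued fraction. With x_i = (sqrt(369) + m_i)/d_i and (m_0, d_0) = (0, 1): a_0 = floor(sqrt(369)) = 19, since 19^2 = 361 <= 369 < 400 = 20^2.
Iterate m_{i+1} = d_i*a_i - m_i, d_{i+1} = (369 - m_{i+1}^2)/d_i, a_{i+1} = floor((a_0 + m_{i+1})/d_{i+1}):
  m_1 = 1*19 - 0 = 19, d_1 = (369 - 19^2)/1 = 8/1 = 8, a_1 = floor((19 + 19)/8) = 4.
  m_2 = 8*4 - 19 = 13, d_2 = (369 - 13^2)/8 = 200/8 = 25, a_2 = floor((19 + 13)/25) = 1.
  m_3 = 25*1 - 13 = 12, d_3 = (369 - 12^2)/25 = 225/25 = 9, a_3 = floor((19 + 12)/9) = 3.
  m_4 = 9*3 - 12 = 15, d_4 = (369 - 15^2)/9 = 144/9 = 16, a_4 = floor((19 + 15)/16) = 2.
  m_5 = 16*2 - 15 = 17, d_5 = (369 - 17^2)/16 = 80/16 = 5, a_5 = floor((19 + 17)/5) = 7.
  m_6 = 5*7 - 17 = 18, d_6 = (369 - 18^2)/5 = 45/5 = 9, a_6 = floor((19 + 18)/9) = 4.
  m_7 = 9*4 - 18 = 18, d_7 = (369 - 18^2)/9 = 45/9 = 5, a_7 = floor((19 + 18)/5) = 7.
  m_8 = 5*7 - 18 = 17, d_8 = (369 - 17^2)/5 = 80/5 = 16, a_8 = floor((19 + 17)/16) = 2.
  m_9 = 16*2 - 17 = 15, d_9 = (369 - 15^2)/16 = 144/16 = 9, a_9 = floor((19 + 15)/9) = 3.
  m_10 = 9*3 - 15 = 12, d_10 = (369 - 12^2)/9 = 225/9 = 25, a_10 = floor((19 + 12)/25) = 1.
  m_11 = 25*1 - 12 = 13, d_11 = (369 - 13^2)/25 = 200/25 = 8, a_11 = floor((19 + 13)/8) = 4.
  m_12 = 8*4 - 13 = 19, d_12 = (369 - 19^2)/8 = 8/8 = 1, a_12 = floor((19 + 19)/1) = 38.
  m_13 = 1*38 - 19 = 19, d_13 = (369 - 19^2)/1 = 8/1 = 8: (m_13, d_13) = (m_1, d_1) = (19, 8), so from here the quotients repeat a_1, ..., a_12; the period length is 12.
So sqrt(369) = [19; (4, 1, 3, 2, 7, 4, 7, 2, 3, 1, 4, 38)] with period length k = 12.
k is even, so the fundamental solution of x^2 - 369y^2 = 1 is (p_{k-1}, q_{k-1}) = (p_11, q_11); compute convergents through index 11.
Convergents (p_i = a_i*p_{i-1} + p_{i-2}, q_i = a_i*q_{i-1} + q_{i-2} with p_{-2}=0, p_{-1}=1, q_{-2}=1, q_{-1}=0):
  i=0: a_0=19, p_0 = 19*1 + 0 = 19, q_0 = 19*0 + 1 = 1.
  i=1: a_1=4, p_1 = 4*19 + 1 = 77, q_1 = 4*1 + 0 = 4.
  i=2: a_2=1, p_2 = 1*77 + 19 = 96, q_2 = 1*4 + 1 = 5.
  i=3: a_3=3, p_3 = 3*96 + 77 = 365, q_3 = 3*5 + 4 = 19.
  i=4: a_4=2, p_4 = 2*365 + 96 = 826, q_4 = 2*19 + 5 = 43.
  i=5: a_5=7, p_5 = 7*826 + 365 = 6147, q_5 = 7*43 + 19 = 320.
  i=6: a_6=4, p_6 = 4*6147 + 826 = 25414, q_6 = 4*320 + 43 = 1323.
  i=7: a_7=7, p_7 = 7*25414 + 6147 = 184045, q_7 = 7*1323 + 320 = 9581.
  i=8: a_8=2, p_8 = 2*184045 + 25414 = 393504, q_8 = 2*9581 + 1323 = 20485.
  i=9: a_9=3, p_9 = 3*393504 + 184045 = 1364557, q_9 = 3*20485 + 9581 = 71036.
  i=10: a_10=1, p_10 = 1*1364557 + 393504 = 1758061, q_10 = 1*71036 + 20485 = 91521.
  i=11: a_11=4, p_11 = 4*1758061 + 1364557 = 8396801, q_11 = 4*91521 + 71036 = 437120.
Check: 8396801^2 - 369*437120^2 = 70506267033601 - 70506267033600 = 1, so (x, y) = (8396801, 437120) solves the equation, and by the theorem it is the least positive solution.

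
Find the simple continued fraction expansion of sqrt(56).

Write x_i = (sqrt(56) + m_i)/d_i with (m_0, d_0) = (0, 1). a_0 = floor(sqrt(56)) = 7, since 7^2 = 49 <= 56 < 64 = 8^2.
Iterate m_{i+1} = d_i*a_i - m_i, d_{i+1} = (56 - m_{i+1}^2)/d_i, a_{i+1} = floor((a_0 + m_{i+1})/d_{i+1}):
  m_1 = 1*7 - 0 = 7, d_1 = (56 - 7^2)/1 = 7/1 = 7, a_1 = floor((7 + 7)/7) = 2.
  m_2 = 7*2 - 7 = 7, d_2 = (56 - 7^2)/7 = 7/7 = 1, a_2 = floor((7 + 7)/1) = 14.
  m_3 = 1*14 - 7 = 7, d_3 = (56 - 7^2)/1 = 7/1 = 7: (m_3, d_3) = (m_1, d_1) = (7, 7), so from here the quotients repeat a_1, a_2; the period length is 2.
Hence the expansion of sqrt(56) is a_0 = 7 followed by the repeating block 2, 14 (period 2).

[7; (2, 14)]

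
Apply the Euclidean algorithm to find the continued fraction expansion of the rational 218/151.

[1; 2, 3, 1, 16]

Run the Euclidean algorithm on 218 and 151; the successive quotients are the partial quotients a_0, a_1, ... (each step inverts the fractional part left over by the previous one):
  218 = 1*151 + 67, so a_0 = 1.
  151 = 2*67 + 17, so a_1 = 2.
  67 = 3*17 + 16, so a_2 = 3.
  17 = 1*16 + 1, so a_3 = 1.
  16 = 16*1 + 0, so a_4 = 16.
The remainder reaches 0 after 5 divisions, so the expansion has 5 partial quotients, read off in order.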